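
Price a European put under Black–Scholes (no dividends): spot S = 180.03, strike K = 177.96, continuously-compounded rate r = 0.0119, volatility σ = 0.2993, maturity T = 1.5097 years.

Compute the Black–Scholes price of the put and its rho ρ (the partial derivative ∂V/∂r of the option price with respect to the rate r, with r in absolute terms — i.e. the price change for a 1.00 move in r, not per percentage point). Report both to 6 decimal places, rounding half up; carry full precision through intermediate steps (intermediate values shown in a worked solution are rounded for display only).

price = 23.345308
ρ = -142.825602

σ√T = 0.2993·√1.5097 = 0.367749
d₁ = (ln(S/K) + (r+σ²/2)T) / (σ√T) = (ln(180.03/177.96) + (0.0119+0.2993²/2)·1.5097) / 0.367749 = (0.011565 + 0.085585) / 0.367749 = 0.264174
d₂ = d₁ − σ√T = 0.264174 − 0.367749 = -0.103575
e^{−rT} = e^{−0.0119·1.5097} = 0.982195
N(−d₁) = 0.395823,  N(−d₂) = 0.541247
Put price V = K·e^{−rT}·N(−d₂) − S·N(−d₁) = 94.605287 − 71.259979 = 23.345308
ρ = −K·T·e^{−rT}·N(−d₂) = -142.825602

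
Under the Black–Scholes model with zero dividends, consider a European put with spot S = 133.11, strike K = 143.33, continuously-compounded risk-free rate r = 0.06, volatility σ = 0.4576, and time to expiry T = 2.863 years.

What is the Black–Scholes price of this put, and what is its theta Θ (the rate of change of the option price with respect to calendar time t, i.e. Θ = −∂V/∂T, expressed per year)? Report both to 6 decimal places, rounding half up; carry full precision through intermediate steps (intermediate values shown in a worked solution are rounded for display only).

price = 32.331719
Θ = -1.927511

σ√T = 0.4576·√2.863 = 0.774278
d₁ = (ln(S/K) + (r+σ²/2)T) / (σ√T) = (ln(133.11/143.33) + (0.06+0.4576²/2)·2.863) / 0.774278 = (-0.073974 + 0.471533) / 0.774278 = 0.513458
d₂ = d₁ − σ√T = 0.513458 − 0.774278 = -0.260820
e^{−rT} = e^{−0.06·2.863} = 0.842164
N(−d₁) = 0.303815,  N(−d₂) = 0.602884
Put price V = K·e^{−rT}·N(−d₂) − S·N(−d₁) = 72.772595 − 40.440876 = 32.331719
φ(d₁) = (1/√(2π))·e^{−d₁²/2} = 0.349673
Θ = −S·φ(d₁)·σ/(2√T) + r·K·e^{−rT}·N(−d₂) = −6.293867 + 4.366356 = -1.927511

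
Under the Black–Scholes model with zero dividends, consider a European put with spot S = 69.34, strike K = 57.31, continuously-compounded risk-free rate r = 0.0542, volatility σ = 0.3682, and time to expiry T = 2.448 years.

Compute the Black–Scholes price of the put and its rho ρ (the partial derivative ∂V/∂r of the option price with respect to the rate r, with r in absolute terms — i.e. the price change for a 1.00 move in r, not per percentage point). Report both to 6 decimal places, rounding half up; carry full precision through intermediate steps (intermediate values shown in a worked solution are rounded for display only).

price = 5.971963
ρ = -48.213079

σ√T = 0.3682·√2.448 = 0.576089
d₁ = (ln(S/K) + (r+σ²/2)T) / (σ√T) = (ln(69.34/57.31) + (0.0542+0.3682²/2)·2.448) / 0.576089 = (0.190547 + 0.298621) / 0.576089 = 0.849118
d₂ = d₁ − σ√T = 0.849118 − 0.576089 = 0.273029
e^{−rT} = e^{−0.0542·2.448} = 0.875744
N(−d₁) = 0.197908,  N(−d₂) = 0.392415
Put price V = K·e^{−rT}·N(−d₂) − S·N(−d₁) = 19.694885 − 13.722922 = 5.971963
ρ = −K·T·e^{−rT}·N(−d₂) = -48.213079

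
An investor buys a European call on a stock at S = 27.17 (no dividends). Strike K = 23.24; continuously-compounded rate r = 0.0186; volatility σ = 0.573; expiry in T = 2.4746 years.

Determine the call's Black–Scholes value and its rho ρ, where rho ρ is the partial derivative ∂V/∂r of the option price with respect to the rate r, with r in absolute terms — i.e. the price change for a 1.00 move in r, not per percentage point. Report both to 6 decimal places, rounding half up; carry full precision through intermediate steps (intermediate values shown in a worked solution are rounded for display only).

σ√T = 0.573·√2.4746 = 0.901378
d₁ = (ln(S/K) + (r+σ²/2)T) / (σ√T) = (ln(27.17/23.24) + (0.0186+0.573²/2)·2.4746) / 0.901378 = (0.156238 + 0.452269) / 0.901378 = 0.675086
d₂ = d₁ − σ√T = 0.675086 − 0.901378 = -0.226293
e^{−rT} = e^{−0.0186·2.4746} = 0.955016
N(d₁) = 0.750189,  N(d₂) = 0.410487
Call price V = S·N(d₁) − K·e^{−rT}·N(d₂) = 20.382643 − 9.110577 = 11.272067
ρ = K·T·e^{−rT}·N(d₂) = 22.545033

price = 11.272067
ρ = 22.545033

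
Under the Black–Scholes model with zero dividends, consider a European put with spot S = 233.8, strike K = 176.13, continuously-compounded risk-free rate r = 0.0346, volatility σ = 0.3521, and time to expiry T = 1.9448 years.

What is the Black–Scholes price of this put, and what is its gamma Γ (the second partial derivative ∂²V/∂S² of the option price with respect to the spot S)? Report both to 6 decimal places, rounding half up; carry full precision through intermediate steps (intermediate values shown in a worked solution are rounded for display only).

price = 13.216924
Γ = 0.002193

σ√T = 0.3521·√1.9448 = 0.491025
d₁ = (ln(S/K) + (r+σ²/2)T) / (σ√T) = (ln(233.8/176.13) + (0.0346+0.3521²/2)·1.9448) / 0.491025 = (0.283244 + 0.187843) / 0.491025 = 0.959394
d₂ = d₁ − σ√T = 0.959394 − 0.491025 = 0.468369
e^{−rT} = e^{−0.0346·1.9448} = 0.934924
N(−d₁) = 0.168680,  N(−d₂) = 0.319760
Put price V = K·e^{−rT}·N(−d₂) − S·N(−d₁) = 52.654324 − 39.437399 = 13.216924
φ(d₁) = (1/√(2π))·e^{−d₁²/2} = 0.251791
Γ = φ(d₁) / (S·σ·√T) = 0.002193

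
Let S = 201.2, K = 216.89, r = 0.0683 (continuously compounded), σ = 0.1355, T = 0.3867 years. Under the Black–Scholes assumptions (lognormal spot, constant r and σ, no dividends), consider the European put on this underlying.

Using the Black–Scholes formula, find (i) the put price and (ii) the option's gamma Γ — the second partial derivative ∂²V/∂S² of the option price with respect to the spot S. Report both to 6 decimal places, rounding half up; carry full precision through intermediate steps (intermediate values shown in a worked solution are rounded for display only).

σ√T = 0.1355·√0.3867 = 0.084261
d₁ = (ln(S/K) + (r+σ²/2)T) / (σ√T) = (ln(201.2/216.89) + (0.0683+0.1355²/2)·0.3867) / 0.084261 = (-0.075091 + 0.029962) / 0.084261 = -0.535590
d₂ = d₁ − σ√T = -0.535590 − 0.084261 = -0.619851
e^{−rT} = e^{−0.0683·0.3867} = 0.973934
N(−d₁) = 0.703879,  N(−d₂) = 0.732322
Put price V = K·e^{−rT}·N(−d₂) − S·N(−d₁) = 154.693185 − 141.620448 = 13.072737
φ(d₁) = (1/√(2π))·e^{−d₁²/2} = 0.345637
Γ = φ(d₁) / (S·σ·√T) = 0.020388

price = 13.072737
Γ = 0.020388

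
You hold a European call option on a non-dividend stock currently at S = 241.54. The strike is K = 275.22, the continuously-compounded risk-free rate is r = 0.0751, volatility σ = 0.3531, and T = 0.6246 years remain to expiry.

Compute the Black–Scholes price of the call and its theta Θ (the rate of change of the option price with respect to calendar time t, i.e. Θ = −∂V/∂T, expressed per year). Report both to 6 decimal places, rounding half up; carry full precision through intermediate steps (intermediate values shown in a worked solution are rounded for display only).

σ√T = 0.3531·√0.6246 = 0.279061
d₁ = (ln(S/K) + (r+σ²/2)T) / (σ√T) = (ln(241.54/275.22) + (0.0751+0.3531²/2)·0.6246) / 0.279061 = (-0.130536 + 0.085845) / 0.279061 = -0.160147
d₂ = d₁ − σ√T = -0.160147 − 0.279061 = -0.439208
e^{−rT} = e^{−0.0751·0.6246} = 0.954176
N(d₁) = 0.436383,  N(d₂) = 0.330255
Call price V = S·N(d₁) − K·e^{−rT}·N(d₂) = 105.403846 − 86.727802 = 18.676045
φ(d₁) = (1/√(2π))·e^{−d₁²/2} = 0.393859
Θ = −S·φ(d₁)·σ/(2√T) − r·K·e^{−rT}·N(d₂) = −21.251846 − 6.513258 = -27.765104

price = 18.676045
Θ = -27.765104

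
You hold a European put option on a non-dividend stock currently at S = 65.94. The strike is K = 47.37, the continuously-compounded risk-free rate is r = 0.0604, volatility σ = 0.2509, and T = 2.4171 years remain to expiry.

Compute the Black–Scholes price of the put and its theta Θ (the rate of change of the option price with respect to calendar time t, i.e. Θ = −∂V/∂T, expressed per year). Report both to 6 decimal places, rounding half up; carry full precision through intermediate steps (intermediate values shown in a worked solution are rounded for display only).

price = 1.072273
Θ = -0.401306

σ√T = 0.2509·√2.4171 = 0.390075
d₁ = (ln(S/K) + (r+σ²/2)T) / (σ√T) = (ln(65.94/47.37) + (0.0604+0.2509²/2)·2.4171) / 0.390075 = (0.330756 + 0.222072) / 0.390075 = 1.417236
d₂ = d₁ − σ√T = 1.417236 − 0.390075 = 1.027161
e^{−rT} = e^{−0.0604·2.4171} = 0.864164
N(−d₁) = 0.078207,  N(−d₂) = 0.152172
Put price V = K·e^{−rT}·N(−d₂) − S·N(−d₁) = 6.229240 − 5.156967 = 1.072273
φ(d₁) = (1/√(2π))·e^{−d₁²/2} = 0.146136
Θ = −S·φ(d₁)·σ/(2√T) + r·K·e^{−rT}·N(−d₂) = −0.777552 + 0.376246 = -0.401306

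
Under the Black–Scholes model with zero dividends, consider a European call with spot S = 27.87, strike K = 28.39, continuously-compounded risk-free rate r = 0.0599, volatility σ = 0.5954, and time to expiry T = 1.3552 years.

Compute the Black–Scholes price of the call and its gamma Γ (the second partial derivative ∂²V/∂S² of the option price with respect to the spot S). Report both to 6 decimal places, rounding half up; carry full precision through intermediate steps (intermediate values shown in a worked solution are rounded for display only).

price = 8.200961
Γ = 0.018771

σ√T = 0.5954·√1.3552 = 0.693123
d₁ = (ln(S/K) + (r+σ²/2)T) / (σ√T) = (ln(27.87/28.39) + (0.0599+0.5954²/2)·1.3552) / 0.693123 = (-0.018486 + 0.321386) / 0.693123 = 0.437008
d₂ = d₁ − σ√T = 0.437008 − 0.693123 = -0.256116
e^{−rT} = e^{−0.0599·1.3552} = 0.922031
N(d₁) = 0.668947,  N(d₂) = 0.398931
Call price V = S·N(d₁) − K·e^{−rT}·N(d₂) = 18.643558 − 10.442596 = 8.200961
φ(d₁) = (1/√(2π))·e^{−d₁²/2} = 0.362610
Γ = φ(d₁) / (S·σ·√T) = 0.018771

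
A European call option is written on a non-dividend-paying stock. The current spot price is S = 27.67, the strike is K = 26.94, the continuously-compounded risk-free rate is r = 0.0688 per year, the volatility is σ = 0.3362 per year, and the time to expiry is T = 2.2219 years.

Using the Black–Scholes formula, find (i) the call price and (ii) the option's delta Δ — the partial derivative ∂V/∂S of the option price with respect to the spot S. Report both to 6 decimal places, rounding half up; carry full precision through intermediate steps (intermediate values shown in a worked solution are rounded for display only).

price = 7.610663
Δ = 0.728724

σ√T = 0.3362·√2.2219 = 0.501141
d₁ = (ln(S/K) + (r+σ²/2)T) / (σ√T) = (ln(27.67/26.94) + (0.0688+0.3362²/2)·2.2219) / 0.501141 = (0.026737 + 0.278438) / 0.501141 = 0.608959
d₂ = d₁ − σ√T = 0.608959 − 0.501141 = 0.107818
e^{−rT} = e^{−0.0688·2.2219} = 0.858244
N(d₁) = 0.728724,  N(d₂) = 0.542930
Call price V = S·N(d₁) − K·e^{−rT}·N(d₂) = 20.163801 − 12.553139 = 7.610663
Δ = N(d₁) = 0.728724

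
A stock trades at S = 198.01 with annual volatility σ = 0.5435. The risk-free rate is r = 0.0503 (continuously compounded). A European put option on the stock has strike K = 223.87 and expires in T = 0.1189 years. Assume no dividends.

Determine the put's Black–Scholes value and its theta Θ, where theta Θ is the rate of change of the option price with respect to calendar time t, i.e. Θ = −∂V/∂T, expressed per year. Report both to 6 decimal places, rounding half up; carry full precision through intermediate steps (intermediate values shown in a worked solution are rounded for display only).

price = 30.900068
Θ = -45.572828

σ√T = 0.5435·√0.1189 = 0.187409
d₁ = (ln(S/K) + (r+σ²/2)T) / (σ√T) = (ln(198.01/223.87) + (0.0503+0.5435²/2)·0.1189) / 0.187409 = (-0.122748 + 0.023542) / 0.187409 = -0.529357
d₂ = d₁ − σ√T = -0.529357 − 0.187409 = -0.716766
e^{−rT} = e^{−0.0503·0.1189} = 0.994037
N(−d₁) = 0.701721,  N(−d₂) = 0.763241
Put price V = K·e^{−rT}·N(−d₂) − S·N(−d₁) = 169.847853 − 138.947785 = 30.900068
φ(d₁) = (1/√(2π))·e^{−d₁²/2} = 0.346786
Θ = −S·φ(d₁)·σ/(2√T) + r·K·e^{−rT}·N(−d₂) = −54.116175 + 8.543347 = -45.572828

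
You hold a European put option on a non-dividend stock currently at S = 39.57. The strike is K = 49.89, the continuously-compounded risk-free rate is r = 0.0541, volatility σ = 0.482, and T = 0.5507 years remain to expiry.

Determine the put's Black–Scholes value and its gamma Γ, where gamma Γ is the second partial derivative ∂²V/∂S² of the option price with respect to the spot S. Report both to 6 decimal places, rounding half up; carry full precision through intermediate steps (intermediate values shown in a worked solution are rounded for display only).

price = 11.628282
Γ = 0.026165

σ√T = 0.482·√0.5507 = 0.357688
d₁ = (ln(S/K) + (r+σ²/2)T) / (σ√T) = (ln(39.57/49.89) + (0.0541+0.482²/2)·0.5507) / 0.357688 = (-0.231749 + 0.093763) / 0.357688 = -0.385772
d₂ = d₁ − σ√T = -0.385772 − 0.357688 = -0.743460
e^{−rT} = e^{−0.0541·0.5507} = 0.970647
N(−d₁) = 0.650167,  N(−d₂) = 0.771398
Put price V = K·e^{−rT}·N(−d₂) − S·N(−d₁) = 37.355397 − 25.727116 = 11.628282
φ(d₁) = (1/√(2π))·e^{−d₁²/2} = 0.370335
Γ = φ(d₁) / (S·σ·√T) = 0.026165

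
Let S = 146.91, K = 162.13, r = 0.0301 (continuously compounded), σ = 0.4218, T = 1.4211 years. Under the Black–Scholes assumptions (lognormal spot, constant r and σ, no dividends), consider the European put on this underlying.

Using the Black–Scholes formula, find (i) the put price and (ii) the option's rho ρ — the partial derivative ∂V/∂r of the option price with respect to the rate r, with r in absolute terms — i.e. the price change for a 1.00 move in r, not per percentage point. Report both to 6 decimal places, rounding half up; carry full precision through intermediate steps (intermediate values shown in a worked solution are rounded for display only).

price = 34.395473
ρ = -141.608010

σ√T = 0.4218·√1.4211 = 0.502827
d₁ = (ln(S/K) + (r+σ²/2)T) / (σ√T) = (ln(146.91/162.13) + (0.0301+0.4218²/2)·1.4211) / 0.502827 = (-0.098578 + 0.169193) / 0.502827 = 0.140435
d₂ = d₁ − σ√T = 0.140435 − 0.502827 = -0.362393
e^{−rT} = e^{−0.0301·1.4211} = 0.958127
N(−d₁) = 0.444158,  N(−d₂) = 0.641471
Put price V = K·e^{−rT}·N(−d₂) − S·N(−d₁) = 99.646759 − 65.251286 = 34.395473
ρ = −K·T·e^{−rT}·N(−d₂) = -141.608010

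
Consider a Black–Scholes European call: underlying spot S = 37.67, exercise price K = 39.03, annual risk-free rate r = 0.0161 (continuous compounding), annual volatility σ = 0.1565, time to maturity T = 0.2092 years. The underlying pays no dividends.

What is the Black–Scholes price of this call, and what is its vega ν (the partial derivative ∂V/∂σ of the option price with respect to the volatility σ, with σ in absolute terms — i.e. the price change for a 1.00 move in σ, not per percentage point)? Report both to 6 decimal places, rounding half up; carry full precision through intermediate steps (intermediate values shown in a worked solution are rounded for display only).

price = 0.586687
ν = 6.312678

σ√T = 0.1565·√0.2092 = 0.071581
d₁ = (ln(S/K) + (r+σ²/2)T) / (σ√T) = (ln(37.67/39.03) + (0.0161+0.1565²/2)·0.2092) / 0.071581 = (-0.035467 + 0.005930) / 0.071581 = -0.412634
d₂ = d₁ − σ√T = -0.412634 − 0.071581 = -0.484214
e^{−rT} = e^{−0.0161·0.2092} = 0.996638
N(d₁) = 0.339938,  N(d₂) = 0.314117
Call price V = S·N(d₁) − K·e^{−rT}·N(d₂) = 12.805447 − 12.218761 = 0.586687
φ(d₁) = (1/√(2π))·e^{−d₁²/2} = 0.366385
ν = S·φ(d₁)·√T = 6.312678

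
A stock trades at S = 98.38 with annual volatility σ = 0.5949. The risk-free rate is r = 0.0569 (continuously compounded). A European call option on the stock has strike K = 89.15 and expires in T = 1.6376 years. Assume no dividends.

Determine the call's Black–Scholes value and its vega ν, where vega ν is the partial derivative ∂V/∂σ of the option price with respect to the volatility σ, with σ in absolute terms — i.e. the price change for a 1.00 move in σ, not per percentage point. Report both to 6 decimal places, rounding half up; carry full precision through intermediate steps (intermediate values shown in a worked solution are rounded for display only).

price = 36.006091
ν = 41.120994

σ√T = 0.5949·√1.6376 = 0.761286
d₁ = (ln(S/K) + (r+σ²/2)T) / (σ√T) = (ln(98.38/89.15) + (0.0569+0.5949²/2)·1.6376) / 0.761286 = (0.098517 + 0.382958) / 0.761286 = 0.632449
d₂ = d₁ − σ√T = 0.632449 − 0.761286 = -0.128837
e^{−rT} = e^{−0.0569·1.6376} = 0.911030
N(d₁) = 0.736453,  N(d₂) = 0.448743
Call price V = S·N(d₁) − K·e^{−rT}·N(d₂) = 72.452280 − 36.446189 = 36.006091
φ(d₁) = (1/√(2π))·e^{−d₁²/2} = 0.326628
ν = S·φ(d₁)·√T = 41.120994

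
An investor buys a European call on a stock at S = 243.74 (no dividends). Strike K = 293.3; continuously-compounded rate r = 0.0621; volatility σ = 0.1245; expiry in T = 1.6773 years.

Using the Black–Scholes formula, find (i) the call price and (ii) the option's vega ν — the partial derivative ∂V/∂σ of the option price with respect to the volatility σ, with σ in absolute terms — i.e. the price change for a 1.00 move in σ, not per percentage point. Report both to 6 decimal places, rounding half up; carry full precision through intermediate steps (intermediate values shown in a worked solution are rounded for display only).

σ√T = 0.1245·√1.6773 = 0.161241
d₁ = (ln(S/K) + (r+σ²/2)T) / (σ√T) = (ln(243.74/293.3) + (0.0621+0.1245²/2)·1.6773) / 0.161241 = (-0.185094 + 0.117160) / 0.161241 = -0.421322
d₂ = d₁ − σ√T = -0.421322 − 0.161241 = -0.582563
e^{−rT} = e^{−0.0621·1.6773} = 0.901081
N(d₁) = 0.336760,  N(d₂) = 0.280094
Call price V = S·N(d₁) − K·e^{−rT}·N(d₂) = 82.081870 − 74.025157 = 8.056713
φ(d₁) = (1/√(2π))·e^{−d₁²/2} = 0.365060
ν = S·φ(d₁)·√T = 115.238060

price = 8.056713
ν = 115.238060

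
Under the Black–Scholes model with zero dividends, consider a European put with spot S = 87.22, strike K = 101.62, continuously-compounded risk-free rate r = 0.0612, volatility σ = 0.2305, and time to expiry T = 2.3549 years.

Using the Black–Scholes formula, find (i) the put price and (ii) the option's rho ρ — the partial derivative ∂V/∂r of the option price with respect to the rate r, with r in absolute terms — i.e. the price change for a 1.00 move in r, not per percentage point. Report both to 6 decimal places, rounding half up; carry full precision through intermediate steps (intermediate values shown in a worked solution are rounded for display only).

σ√T = 0.2305·√2.3549 = 0.353718
d₁ = (ln(S/K) + (r+σ²/2)T) / (σ√T) = (ln(87.22/101.62) + (0.0612+0.2305²/2)·2.3549) / 0.353718 = (-0.152807 + 0.206678) / 0.353718 = 0.152300
d₂ = d₁ − σ√T = 0.152300 − 0.353718 = -0.201418
e^{−rT} = e^{−0.0612·2.3549} = 0.865784
N(−d₁) = 0.439475,  N(−d₂) = 0.579814
Put price V = K·e^{−rT}·N(−d₂) − S·N(−d₁) = 51.012593 − 38.331010 = 12.681583
ρ = −K·T·e^{−rT}·N(−d₂) = -120.129556

price = 12.681583
ρ = -120.129556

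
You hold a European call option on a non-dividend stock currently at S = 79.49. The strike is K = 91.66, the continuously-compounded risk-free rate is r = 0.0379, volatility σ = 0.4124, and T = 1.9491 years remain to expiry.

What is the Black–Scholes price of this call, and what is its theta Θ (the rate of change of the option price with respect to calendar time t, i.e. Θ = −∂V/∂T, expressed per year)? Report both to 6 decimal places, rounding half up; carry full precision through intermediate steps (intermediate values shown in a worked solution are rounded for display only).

σ√T = 0.4124·√1.9491 = 0.575752
d₁ = (ln(S/K) + (r+σ²/2)T) / (σ√T) = (ln(79.49/91.66) + (0.0379+0.4124²/2)·1.9491) / 0.575752 = (-0.142455 + 0.239616) / 0.575752 = 0.168756
d₂ = d₁ − σ√T = 0.168756 − 0.575752 = -0.406997
e^{−rT} = e^{−0.0379·1.9491} = 0.928792
N(d₁) = 0.567006,  N(d₂) = 0.342005
Call price V = S·N(d₁) − K·e^{−rT}·N(d₂) = 45.071271 − 29.115940 = 15.955331
φ(d₁) = (1/√(2π))·e^{−d₁²/2} = 0.393302
Θ = −S·φ(d₁)·σ/(2√T) − r·K·e^{−rT}·N(d₂) = −4.617534 − 1.103494 = -5.721029

price = 15.955331
Θ = -5.721029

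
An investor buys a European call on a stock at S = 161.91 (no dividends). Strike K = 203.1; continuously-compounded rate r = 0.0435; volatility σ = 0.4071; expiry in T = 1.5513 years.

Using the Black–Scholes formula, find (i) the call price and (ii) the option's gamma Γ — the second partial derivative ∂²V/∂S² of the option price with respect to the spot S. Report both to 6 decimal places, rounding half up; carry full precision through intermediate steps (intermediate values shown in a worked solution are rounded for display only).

σ√T = 0.4071·√1.5513 = 0.507048
d₁ = (ln(S/K) + (r+σ²/2)T) / (σ√T) = (ln(161.91/203.1) + (0.0435+0.4071²/2)·1.5513) / 0.507048 = (-0.226658 + 0.196030) / 0.507048 = -0.060404
d₂ = d₁ − σ√T = -0.060404 − 0.507048 = -0.567451
e^{−rT} = e^{−0.0435·1.5513} = 0.934745
N(d₁) = 0.475917,  N(d₂) = 0.285204
Call price V = S·N(d₁) − K·e^{−rT}·N(d₂) = 77.055739 − 54.144990 = 22.910749
φ(d₁) = (1/√(2π))·e^{−d₁²/2} = 0.398215
Γ = φ(d₁) / (S·σ·√T) = 0.004851

price = 22.910749
Γ = 0.004851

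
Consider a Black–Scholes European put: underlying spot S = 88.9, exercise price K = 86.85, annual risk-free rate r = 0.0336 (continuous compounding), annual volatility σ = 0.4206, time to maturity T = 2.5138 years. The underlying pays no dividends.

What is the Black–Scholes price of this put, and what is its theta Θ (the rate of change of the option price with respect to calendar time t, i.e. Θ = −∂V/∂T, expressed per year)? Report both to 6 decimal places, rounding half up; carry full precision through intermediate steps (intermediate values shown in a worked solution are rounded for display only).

price = 17.767631
Θ = -2.637836

σ√T = 0.4206·√2.5138 = 0.666860
d₁ = (ln(S/K) + (r+σ²/2)T) / (σ√T) = (ln(88.9/86.85) + (0.0336+0.4206²/2)·2.5138) / 0.666860 = (0.023330 + 0.306815) / 0.666860 = 0.495073
d₂ = d₁ − σ√T = 0.495073 − 0.666860 = -0.171787
e^{−rT} = e^{−0.0336·2.5138} = 0.919005
N(−d₁) = 0.310274,  N(−d₂) = 0.568197
Put price V = K·e^{−rT}·N(−d₂) − S·N(−d₁) = 45.351013 − 27.583382 = 17.767631
φ(d₁) = (1/√(2π))·e^{−d₁²/2} = 0.352929
Θ = −S·φ(d₁)·σ/(2√T) + r·K·e^{−rT}·N(−d₂) = −4.161631 + 1.523794 = -2.637836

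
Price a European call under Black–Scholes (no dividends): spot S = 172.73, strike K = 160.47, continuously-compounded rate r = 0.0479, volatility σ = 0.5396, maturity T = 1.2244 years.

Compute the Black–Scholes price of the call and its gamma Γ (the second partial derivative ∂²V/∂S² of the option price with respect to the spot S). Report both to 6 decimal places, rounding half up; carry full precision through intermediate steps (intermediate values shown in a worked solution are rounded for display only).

price = 49.630698
Γ = 0.003379

σ√T = 0.5396·√1.2244 = 0.597081
d₁ = (ln(S/K) + (r+σ²/2)T) / (σ√T) = (ln(172.73/160.47) + (0.0479+0.5396²/2)·1.2244) / 0.597081 = (0.073623 + 0.236902) / 0.597081 = 0.520071
d₂ = d₁ − σ√T = 0.520071 − 0.597081 = -0.077011
e^{−rT} = e^{−0.0479·1.2244} = 0.943038
N(d₁) = 0.698493,  N(d₂) = 0.469307
Call price V = S·N(d₁) − K·e^{−rT}·N(d₂) = 120.650670 − 71.019972 = 49.630698
φ(d₁) = (1/√(2π))·e^{−d₁²/2} = 0.348480
Γ = φ(d₁) / (S·σ·√T) = 0.003379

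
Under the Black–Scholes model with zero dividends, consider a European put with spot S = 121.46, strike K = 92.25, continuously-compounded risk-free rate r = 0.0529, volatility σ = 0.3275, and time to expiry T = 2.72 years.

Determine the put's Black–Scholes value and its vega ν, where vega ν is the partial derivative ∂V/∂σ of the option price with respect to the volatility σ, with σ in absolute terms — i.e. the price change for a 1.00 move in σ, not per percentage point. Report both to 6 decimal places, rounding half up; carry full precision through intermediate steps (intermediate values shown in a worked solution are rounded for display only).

σ√T = 0.3275·√2.72 = 0.540127
d₁ = (ln(S/K) + (r+σ²/2)T) / (σ√T) = (ln(121.46/92.25) + (0.0529+0.3275²/2)·2.72) / 0.540127 = (0.275083 + 0.289757) / 0.540127 = 1.045753
d₂ = d₁ − σ√T = 1.045753 − 0.540127 = 0.505626
e^{−rT} = e^{−0.0529·2.72} = 0.865985
N(−d₁) = 0.147838,  N(−d₂) = 0.306560
Put price V = K·e^{−rT}·N(−d₂) − S·N(−d₁) = 24.490154 − 17.956351 = 6.533803
φ(d₁) = (1/√(2π))·e^{−d₁²/2} = 0.230907
ν = S·φ(d₁)·√T = 46.254688

price = 6.533803
ν = 46.254688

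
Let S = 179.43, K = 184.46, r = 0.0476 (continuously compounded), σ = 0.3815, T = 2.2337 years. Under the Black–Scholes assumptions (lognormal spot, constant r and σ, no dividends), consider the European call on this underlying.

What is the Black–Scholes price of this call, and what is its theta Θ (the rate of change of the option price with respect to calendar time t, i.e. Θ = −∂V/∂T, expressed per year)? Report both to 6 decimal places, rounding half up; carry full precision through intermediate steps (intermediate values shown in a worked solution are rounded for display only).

σ√T = 0.3815·√2.2337 = 0.570173
d₁ = (ln(S/K) + (r+σ²/2)T) / (σ√T) = (ln(179.43/184.46) + (0.0476+0.3815²/2)·2.2337) / 0.570173 = (-0.027647 + 0.268873) / 0.570173 = 0.423074
d₂ = d₁ − σ√T = 0.423074 − 0.570173 = -0.147099
e^{−rT} = e^{−0.0476·2.2337} = 0.899133
N(d₁) = 0.663879,  N(d₂) = 0.441527
Call price V = S·N(d₁) − K·e^{−rT}·N(d₂) = 119.119869 − 73.229023 = 45.890846
φ(d₁) = (1/√(2π))·e^{−d₁²/2} = 0.364790
Θ = −S·φ(d₁)·σ/(2√T) − r·K·e^{−rT}·N(d₂) = −8.353909 − 3.485702 = -11.839610

price = 45.890846
Θ = -11.839610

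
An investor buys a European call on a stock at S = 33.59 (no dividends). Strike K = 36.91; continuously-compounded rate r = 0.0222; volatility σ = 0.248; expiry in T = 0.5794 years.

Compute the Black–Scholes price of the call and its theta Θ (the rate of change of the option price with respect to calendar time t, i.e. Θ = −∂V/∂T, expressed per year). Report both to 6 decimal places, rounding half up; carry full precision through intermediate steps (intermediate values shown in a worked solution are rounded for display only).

price = 1.448988
Θ = -2.305002

σ√T = 0.248·√0.5794 = 0.188773
d₁ = (ln(S/K) + (r+σ²/2)T) / (σ√T) = (ln(33.59/36.91) + (0.0222+0.248²/2)·0.5794) / 0.188773 = (-0.094254 + 0.030680) / 0.188773 = -0.336773
d₂ = d₁ − σ√T = -0.336773 − 0.188773 = -0.525546
e^{−rT} = e^{−0.0222·0.5794} = 0.987220
N(d₁) = 0.368144,  N(d₂) = 0.299602
Call price V = S·N(d₁) − K·e^{−rT}·N(d₂) = 12.365963 − 10.916975 = 1.448988
φ(d₁) = (1/√(2π))·e^{−d₁²/2} = 0.376949
Θ = −S·φ(d₁)·σ/(2√T) − r·K·e^{−rT}·N(d₂) = −2.062645 − 0.242357 = -2.305002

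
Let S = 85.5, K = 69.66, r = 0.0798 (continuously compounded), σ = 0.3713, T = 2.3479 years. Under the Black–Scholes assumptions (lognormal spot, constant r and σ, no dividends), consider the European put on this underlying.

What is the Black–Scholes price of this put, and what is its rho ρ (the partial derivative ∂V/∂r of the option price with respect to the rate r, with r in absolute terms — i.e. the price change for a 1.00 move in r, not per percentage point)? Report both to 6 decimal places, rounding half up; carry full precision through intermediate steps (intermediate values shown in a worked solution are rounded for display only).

σ√T = 0.3713·√2.3479 = 0.568938
d₁ = (ln(S/K) + (r+σ²/2)T) / (σ√T) = (ln(85.5/69.66) + (0.0798+0.3713²/2)·2.3479) / 0.568938 = (0.204890 + 0.349207) / 0.568938 = 0.973916
d₂ = d₁ − σ√T = 0.973916 − 0.568938 = 0.404978
e^{−rT} = e^{−0.0798·2.3479} = 0.829143
N(−d₁) = 0.165049,  N(−d₂) = 0.342747
Put price V = K·e^{−rT}·N(−d₂) − S·N(−d₁) = 19.796404 − 14.111699 = 5.684706
ρ = −K·T·e^{−rT}·N(−d₂) = -46.479978

price = 5.684706
ρ = -46.479978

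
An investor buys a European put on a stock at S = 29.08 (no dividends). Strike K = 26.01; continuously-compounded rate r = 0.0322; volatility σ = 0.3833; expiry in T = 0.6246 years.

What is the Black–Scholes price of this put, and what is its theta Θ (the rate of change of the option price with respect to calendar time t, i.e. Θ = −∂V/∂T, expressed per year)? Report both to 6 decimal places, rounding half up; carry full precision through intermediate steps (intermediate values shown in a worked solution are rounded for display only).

σ√T = 0.3833·√0.6246 = 0.302928
d₁ = (ln(S/K) + (r+σ²/2)T) / (σ√T) = (ln(29.08/26.01) + (0.0322+0.3833²/2)·0.6246) / 0.302928 = (0.111570 + 0.065995) / 0.302928 = 0.586160
d₂ = d₁ − σ√T = 0.586160 − 0.302928 = 0.283232
e^{−rT} = e^{−0.0322·0.6246} = 0.980089
N(−d₁) = 0.278884,  N(−d₂) = 0.388500
Put price V = K·e^{−rT}·N(−d₂) − S·N(−d₁) = 9.903673 − 8.109946 = 1.793728
φ(d₁) = (1/√(2π))·e^{−d₁²/2} = 0.335971
Θ = −S·φ(d₁)·σ/(2√T) + r·K·e^{−rT}·N(−d₂) = −2.369213 + 0.318898 = -2.050314

price = 1.793728
Θ = -2.050314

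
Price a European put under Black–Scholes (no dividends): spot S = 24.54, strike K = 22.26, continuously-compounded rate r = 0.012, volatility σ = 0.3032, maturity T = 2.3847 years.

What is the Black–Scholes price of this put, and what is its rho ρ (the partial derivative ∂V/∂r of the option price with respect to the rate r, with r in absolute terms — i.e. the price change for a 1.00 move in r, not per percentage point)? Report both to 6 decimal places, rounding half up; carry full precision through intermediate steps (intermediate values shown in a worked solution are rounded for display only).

price = 2.970278
ρ = -25.067139

σ√T = 0.3032·√2.3847 = 0.468216
d₁ = (ln(S/K) + (r+σ²/2)T) / (σ√T) = (ln(24.54/22.26) + (0.012+0.3032²/2)·2.3847) / 0.468216 = (0.097513 + 0.138229) / 0.468216 = 0.503491
d₂ = d₁ − σ√T = 0.503491 − 0.468216 = 0.035275
e^{−rT} = e^{−0.012·2.3847} = 0.971789
N(−d₁) = 0.307310,  N(−d₂) = 0.485930
Put price V = K·e^{−rT}·N(−d₂) − S·N(−d₁) = 10.511653 − 7.541375 = 2.970278
ρ = −K·T·e^{−rT}·N(−d₂) = -25.067139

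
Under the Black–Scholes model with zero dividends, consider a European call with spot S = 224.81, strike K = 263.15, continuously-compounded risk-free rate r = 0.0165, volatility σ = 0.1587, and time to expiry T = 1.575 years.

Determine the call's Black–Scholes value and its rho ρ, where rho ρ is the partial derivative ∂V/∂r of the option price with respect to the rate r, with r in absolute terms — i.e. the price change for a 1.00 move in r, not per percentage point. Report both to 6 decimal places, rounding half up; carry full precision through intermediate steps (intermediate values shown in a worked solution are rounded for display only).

σ√T = 0.1587·√1.575 = 0.199167
d₁ = (ln(S/K) + (r+σ²/2)T) / (σ√T) = (ln(224.81/263.15) + (0.0165+0.1587²/2)·1.575) / 0.199167 = (-0.157469 + 0.045821) / 0.199167 = -0.560572
d₂ = d₁ − σ√T = -0.560572 − 0.199167 = -0.759739
e^{−rT} = e^{−0.0165·1.575} = 0.974347
N(d₁) = 0.287545,  N(d₂) = 0.223705
Call price V = S·N(d₁) − K·e^{−rT}·N(d₂) = 64.642925 − 57.357938 = 7.284987
ρ = K·T·e^{−rT}·N(d₂) = 90.338753

price = 7.284987
ρ = 90.338753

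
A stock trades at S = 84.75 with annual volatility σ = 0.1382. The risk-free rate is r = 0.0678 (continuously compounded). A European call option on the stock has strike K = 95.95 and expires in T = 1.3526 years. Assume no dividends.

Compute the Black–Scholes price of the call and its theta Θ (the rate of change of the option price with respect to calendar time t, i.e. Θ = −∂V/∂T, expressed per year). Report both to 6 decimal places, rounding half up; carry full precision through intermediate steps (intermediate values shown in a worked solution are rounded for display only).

price = 4.233351
Θ = -4.302697

σ√T = 0.1382·√1.3526 = 0.160728
d₁ = (ln(S/K) + (r+σ²/2)T) / (σ√T) = (ln(84.75/95.95) + (0.0678+0.1382²/2)·1.3526) / 0.160728 = (-0.124121 + 0.104623) / 0.160728 = -0.121313
d₂ = d₁ − σ√T = -0.121313 − 0.160728 = -0.282041
e^{−rT} = e^{−0.0678·1.3526} = 0.912373
N(d₁) = 0.451722,  N(d₂) = 0.388956
Call price V = S·N(d₁) − K·e^{−rT}·N(d₂) = 38.283417 − 34.050066 = 4.233351
φ(d₁) = (1/√(2π))·e^{−d₁²/2} = 0.396017
Θ = −S·φ(d₁)·σ/(2√T) − r·K·e^{−rT}·N(d₂) = −1.994102 − 2.308594 = -4.302697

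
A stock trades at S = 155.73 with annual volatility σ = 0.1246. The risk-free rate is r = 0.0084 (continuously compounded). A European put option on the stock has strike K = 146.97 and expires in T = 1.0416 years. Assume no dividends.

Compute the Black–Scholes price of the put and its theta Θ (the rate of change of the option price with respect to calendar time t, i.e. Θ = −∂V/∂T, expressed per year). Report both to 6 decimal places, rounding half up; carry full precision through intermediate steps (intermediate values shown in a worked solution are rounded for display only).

σ√T = 0.1246·√1.0416 = 0.127165
d₁ = (ln(S/K) + (r+σ²/2)T) / (σ√T) = (ln(155.73/146.97) + (0.0084+0.1246²/2)·1.0416) / 0.127165 = (0.057895 + 0.016835) / 0.127165 = 0.587662
d₂ = d₁ − σ√T = 0.587662 − 0.127165 = 0.460497
e^{−rT} = e^{−0.0084·1.0416} = 0.991289
N(−d₁) = 0.278380,  N(−d₂) = 0.322580
Put price V = K·e^{−rT}·N(−d₂) − S·N(−d₁) = 46.996565 − 43.352055 = 3.644510
φ(d₁) = (1/√(2π))·e^{−d₁²/2} = 0.335675
Θ = −S·φ(d₁)·σ/(2√T) + r·K·e^{−rT}·N(−d₂) = −3.191015 + 0.394771 = -2.796244

price = 3.644510
Θ = -2.796244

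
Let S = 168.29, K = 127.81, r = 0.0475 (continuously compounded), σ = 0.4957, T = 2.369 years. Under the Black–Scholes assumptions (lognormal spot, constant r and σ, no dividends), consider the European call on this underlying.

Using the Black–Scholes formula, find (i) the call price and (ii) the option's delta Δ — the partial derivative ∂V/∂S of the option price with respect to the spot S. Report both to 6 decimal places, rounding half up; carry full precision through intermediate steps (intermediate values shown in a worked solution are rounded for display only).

σ√T = 0.4957·√2.369 = 0.762959
d₁ = (ln(S/K) + (r+σ²/2)T) / (σ√T) = (ln(168.29/127.81) + (0.0475+0.4957²/2)·2.369) / 0.762959 = (0.275144 + 0.403581) / 0.762959 = 0.889595
d₂ = d₁ − σ√T = 0.889595 − 0.762959 = 0.126636
e^{−rT} = e^{−0.0475·2.369} = 0.893573
N(d₁) = 0.813158,  N(d₂) = 0.550386
Call price V = S·N(d₁) − K·e^{−rT}·N(d₂) = 136.846414 − 62.858183 = 73.988230
Δ = N(d₁) = 0.813158

price = 73.988230
Δ = 0.813158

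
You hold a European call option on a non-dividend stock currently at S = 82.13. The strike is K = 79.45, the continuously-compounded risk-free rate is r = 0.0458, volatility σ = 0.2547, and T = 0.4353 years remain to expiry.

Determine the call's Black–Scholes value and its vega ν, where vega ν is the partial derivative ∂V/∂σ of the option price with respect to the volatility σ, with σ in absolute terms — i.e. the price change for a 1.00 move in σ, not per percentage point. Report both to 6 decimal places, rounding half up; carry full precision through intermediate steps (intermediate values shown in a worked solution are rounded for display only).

price = 7.746099
ν = 19.954838

σ√T = 0.2547·√0.4353 = 0.168044
d₁ = (ln(S/K) + (r+σ²/2)T) / (σ√T) = (ln(82.13/79.45) + (0.0458+0.2547²/2)·0.4353) / 0.168044 = (0.033175 + 0.034056) / 0.168044 = 0.400083
d₂ = d₁ − σ√T = 0.400083 − 0.168044 = 0.232039
e^{−rT} = e^{−0.0458·0.4353} = 0.980261
N(d₁) = 0.655452,  N(d₂) = 0.591746
Call price V = S·N(d₁) − K·e^{−rT}·N(d₂) = 53.832303 − 46.086203 = 7.746099
φ(d₁) = (1/√(2π))·e^{−d₁²/2} = 0.368258
ν = S·φ(d₁)·√T = 19.954838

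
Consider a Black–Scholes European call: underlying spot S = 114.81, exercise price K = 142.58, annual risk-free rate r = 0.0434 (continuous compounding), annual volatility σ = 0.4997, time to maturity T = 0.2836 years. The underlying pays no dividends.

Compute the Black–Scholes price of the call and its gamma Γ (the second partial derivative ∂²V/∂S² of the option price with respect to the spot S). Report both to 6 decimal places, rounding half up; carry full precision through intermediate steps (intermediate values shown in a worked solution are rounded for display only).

price = 4.281560
Γ = 0.010675

σ√T = 0.4997·√0.2836 = 0.266111
d₁ = (ln(S/K) + (r+σ²/2)T) / (σ√T) = (ln(114.81/142.58) + (0.0434+0.4997²/2)·0.2836) / 0.266111 = (-0.216625 + 0.047716) / 0.266111 = -0.634732
d₂ = d₁ − σ√T = -0.634732 − 0.266111 = -0.900842
e^{−rT} = e^{−0.0434·0.2836} = 0.987767
N(d₁) = 0.262802,  N(d₂) = 0.183836
Call price V = S·N(d₁) − K·e^{−rT}·N(d₂) = 30.172264 − 25.890704 = 4.281560
φ(d₁) = (1/√(2π))·e^{−d₁²/2} = 0.326156
Γ = φ(d₁) / (S·σ·√T) = 0.010675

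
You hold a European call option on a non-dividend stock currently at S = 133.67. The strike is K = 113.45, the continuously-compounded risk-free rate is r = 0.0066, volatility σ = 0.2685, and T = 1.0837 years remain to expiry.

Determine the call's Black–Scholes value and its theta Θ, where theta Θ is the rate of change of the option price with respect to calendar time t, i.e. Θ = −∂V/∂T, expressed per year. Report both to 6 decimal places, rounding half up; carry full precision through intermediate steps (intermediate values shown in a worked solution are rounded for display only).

price = 26.668236
Θ = -5.689647

σ√T = 0.2685·√1.0837 = 0.279511
d₁ = (ln(S/K) + (r+σ²/2)T) / (σ√T) = (ln(133.67/113.45) + (0.0066+0.2685²/2)·1.0837) / 0.279511 = (0.164012 + 0.046216) / 0.279511 = 0.752126
d₂ = d₁ − σ√T = 0.752126 − 0.279511 = 0.472615
e^{−rT} = e^{−0.0066·1.0837} = 0.992873
N(d₁) = 0.774012,  N(d₂) = 0.681756
Call price V = S·N(d₁) − K·e^{−rT}·N(d₂) = 103.462234 − 76.793998 = 26.668236
φ(d₁) = (1/√(2π))·e^{−d₁²/2} = 0.300657
Θ = −S·φ(d₁)·σ/(2√T) − r·K·e^{−rT}·N(d₂) = −5.182806 − 0.506840 = -5.689647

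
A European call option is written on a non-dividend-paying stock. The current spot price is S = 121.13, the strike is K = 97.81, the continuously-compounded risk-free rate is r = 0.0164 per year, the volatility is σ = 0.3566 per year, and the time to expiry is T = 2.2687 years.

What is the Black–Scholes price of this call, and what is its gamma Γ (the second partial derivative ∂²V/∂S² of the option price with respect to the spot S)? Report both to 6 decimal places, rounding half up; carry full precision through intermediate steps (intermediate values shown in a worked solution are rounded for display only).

σ√T = 0.3566·√2.2687 = 0.537118
d₁ = (ln(S/K) + (r+σ²/2)T) / (σ√T) = (ln(121.13/97.81) + (0.0164+0.3566²/2)·2.2687) / 0.537118 = (0.213838 + 0.181455) / 0.537118 = 0.735950
d₂ = d₁ − σ√T = 0.735950 − 0.537118 = 0.198832
e^{−rT} = e^{−0.0164·2.2687} = 0.963477
N(d₁) = 0.769119,  N(d₂) = 0.578803
Call price V = S·N(d₁) − K·e^{−rT}·N(d₂) = 93.163441 − 54.545042 = 38.618399
φ(d₁) = (1/√(2π))·e^{−d₁²/2} = 0.304297
Γ = φ(d₁) / (S·σ·√T) = 0.004677

price = 38.618399
Γ = 0.004677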